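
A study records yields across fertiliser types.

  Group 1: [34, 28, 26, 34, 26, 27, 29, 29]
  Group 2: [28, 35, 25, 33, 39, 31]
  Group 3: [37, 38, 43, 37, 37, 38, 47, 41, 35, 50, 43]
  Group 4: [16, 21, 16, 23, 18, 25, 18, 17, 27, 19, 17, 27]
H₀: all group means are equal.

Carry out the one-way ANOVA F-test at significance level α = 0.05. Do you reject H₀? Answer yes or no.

reject H₀: yes

Group means [29.12, 31.83, 40.55, 20.33], grand mean 30.108
SSB = Σnᵢ(x̄ᵢ−x̄)² = 2370.465; SSW = ΣΣ(x−x̄ᵢ)² = 613.102
MSB = 2370.465/3 = 790.1551; MSW = 613.102/33 = 18.5789
F = MSB/MSW = 42.5298
df = (3, 33)
p-value (upper-tail) = 0.00000
At α=0.05: p < α → reject H₀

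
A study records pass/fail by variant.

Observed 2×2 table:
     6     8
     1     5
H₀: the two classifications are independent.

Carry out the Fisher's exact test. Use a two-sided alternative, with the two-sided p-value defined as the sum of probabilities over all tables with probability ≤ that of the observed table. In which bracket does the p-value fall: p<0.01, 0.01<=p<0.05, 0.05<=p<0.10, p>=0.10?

Margins: r₁=14, r₂=6, c₁=7, c₂=13, n=20
p_obs = C(14,6)·C(6,1)/C(20,7); sum pmf over tables with pmf ≤ p_obs
p-value (two-sided) = 0.35436
→ bracket: p>=0.10

p-value bracket: p>=0.10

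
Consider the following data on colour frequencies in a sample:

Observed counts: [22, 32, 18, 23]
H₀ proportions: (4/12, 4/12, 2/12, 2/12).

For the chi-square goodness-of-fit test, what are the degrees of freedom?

df = k − 1 = 4 − 1 = 3

degrees of freedom = 3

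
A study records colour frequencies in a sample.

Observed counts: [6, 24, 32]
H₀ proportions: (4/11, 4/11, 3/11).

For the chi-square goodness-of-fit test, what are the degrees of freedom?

df = k − 1 = 3 − 1 = 2

degrees of freedom = 2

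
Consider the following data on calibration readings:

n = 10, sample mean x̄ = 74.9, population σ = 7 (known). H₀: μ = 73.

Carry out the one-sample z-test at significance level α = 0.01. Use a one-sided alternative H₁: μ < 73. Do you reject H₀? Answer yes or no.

reject H₀: no

SE = σ/√n = 7/√10 = 2.2136
z = (x̄−μ₀)/SE = (74.9−73)/2.2136 = 0.8583
p-value (one-sided, H₁ less) = 0.80465
At α=0.01: p ≥ α → fail to reject H₀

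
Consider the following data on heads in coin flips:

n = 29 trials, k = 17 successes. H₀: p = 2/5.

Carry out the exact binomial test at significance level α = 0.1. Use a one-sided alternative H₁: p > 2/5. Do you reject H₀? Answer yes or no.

reject H₀: yes

Exact binomial: n=29, k=17, p₀=2/5=0.4000
P(X≥17) from Σ C(n,i)·p₀^i·(1−p₀)^(n−i)
p-value (one-sided, H₁ greater) = 0.03288
At α=0.1: p < α → reject H₀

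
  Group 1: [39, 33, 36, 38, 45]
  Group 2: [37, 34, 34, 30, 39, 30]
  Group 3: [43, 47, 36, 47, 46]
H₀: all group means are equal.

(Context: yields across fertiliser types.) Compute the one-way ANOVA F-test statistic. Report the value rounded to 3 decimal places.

test statistic = 7.357

Group means [38.20, 34.00, 43.80], grand mean 38.375
SSB = Σnᵢ(x̄ᵢ−x̄)² = 262.150; SSW = ΣΣ(x−x̄ᵢ)² = 231.600
MSB = 262.150/2 = 131.0750; MSW = 231.600/13 = 17.8154
F = MSB/MSW = 7.3574
df = (2, 13)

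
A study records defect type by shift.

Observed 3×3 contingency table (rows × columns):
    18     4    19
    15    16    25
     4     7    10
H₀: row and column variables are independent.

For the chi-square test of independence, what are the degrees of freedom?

degrees of freedom = 4

df = (r−1)(c−1) = (3−1)·(3−1) = 4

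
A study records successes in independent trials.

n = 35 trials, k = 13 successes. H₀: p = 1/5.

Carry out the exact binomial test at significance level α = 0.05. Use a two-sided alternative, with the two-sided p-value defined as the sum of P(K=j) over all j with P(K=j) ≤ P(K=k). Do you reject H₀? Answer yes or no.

reject H₀: yes

Exact binomial: n=35, k=13, p₀=1/5=0.2000
P(X=j) = C(n,j)·p₀^j·(1−p₀)^(n−j); p = Σ P(X=j) over j with P(X=j) ≤ P(X=13)
p-value (two-sided) = 0.01814
At α=0.05: p < α → reject H₀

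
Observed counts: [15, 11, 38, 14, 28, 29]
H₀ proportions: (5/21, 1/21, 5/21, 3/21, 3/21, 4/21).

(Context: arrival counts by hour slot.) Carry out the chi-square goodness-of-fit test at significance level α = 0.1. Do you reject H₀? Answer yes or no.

n = 135; E_i = n·p_i = [32.14, 6.43, 32.14, 19.29, 19.29, 25.71]
χ² = (15−32.14)²/32.14 + (11−6.43)²/6.43 + (38−32.14)²/32.14 + (14−19.29)²/19.29 + (28−19.29)²/19.29 + (29−25.71)²/25.71 = 19.2670
df = 5
p-value (upper-tail) = 0.00171
At α=0.1: p < α → reject H₀

reject H₀: yes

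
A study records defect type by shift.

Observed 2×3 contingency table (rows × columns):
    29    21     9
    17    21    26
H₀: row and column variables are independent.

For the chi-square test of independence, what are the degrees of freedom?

degrees of freedom = 2

df = (r−1)(c−1) = (2−1)·(3−1) = 2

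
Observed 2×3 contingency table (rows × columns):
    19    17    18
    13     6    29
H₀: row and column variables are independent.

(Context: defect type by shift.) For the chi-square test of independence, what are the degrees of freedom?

df = (r−1)(c−1) = (2−1)·(3−1) = 2

degrees of freedom = 2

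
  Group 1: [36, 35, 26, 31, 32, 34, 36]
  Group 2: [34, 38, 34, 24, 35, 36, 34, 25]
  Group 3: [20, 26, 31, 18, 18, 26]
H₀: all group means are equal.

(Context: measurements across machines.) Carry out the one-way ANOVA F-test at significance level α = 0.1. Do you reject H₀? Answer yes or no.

Group means [32.86, 32.50, 23.17], grand mean 29.952
SSB = Σnᵢ(x̄ᵢ−x̄)² = 387.262; SSW = ΣΣ(x−x̄ᵢ)² = 401.690
MSB = 387.262/2 = 193.6310; MSW = 401.690/18 = 22.3161
F = MSB/MSW = 8.6767
df = (2, 18)
p-value (upper-tail) = 0.00230
At α=0.1: p < α → reject H₀

reject H₀: yes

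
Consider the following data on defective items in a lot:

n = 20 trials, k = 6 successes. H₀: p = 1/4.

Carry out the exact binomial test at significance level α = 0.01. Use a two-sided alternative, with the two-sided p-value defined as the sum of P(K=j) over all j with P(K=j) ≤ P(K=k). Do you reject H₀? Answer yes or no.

reject H₀: no

Exact binomial: n=20, k=6, p₀=1/4=0.2500
P(X=j) = C(n,j)·p₀^j·(1−p₀)^(n−j); p = Σ P(X=j) over j with P(X=j) ≤ P(X=6)
p-value (two-sided) = 0.60798
At α=0.01: p ≥ α → fail to reject H₀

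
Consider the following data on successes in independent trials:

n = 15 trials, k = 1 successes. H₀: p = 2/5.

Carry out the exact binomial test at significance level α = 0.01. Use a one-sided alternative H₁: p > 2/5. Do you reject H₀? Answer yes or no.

Exact binomial: n=15, k=1, p₀=2/5=0.4000
P(X≥1) from Σ C(n,i)·p₀^i·(1−p₀)^(n−i)
p-value (one-sided, H₁ greater) = 0.99953
At α=0.01: p ≥ α → fail to reject H₀

reject H₀: no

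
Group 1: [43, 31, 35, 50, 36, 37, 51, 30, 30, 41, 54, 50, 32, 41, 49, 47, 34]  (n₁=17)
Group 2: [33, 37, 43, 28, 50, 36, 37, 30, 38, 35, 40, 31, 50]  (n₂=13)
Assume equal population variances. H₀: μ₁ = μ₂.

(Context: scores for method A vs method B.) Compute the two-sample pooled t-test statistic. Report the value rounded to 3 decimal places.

x̄₁=40.647, s₁=8.223, n₁=17
x̄₂=37.538, s₂=6.875, n₂=13
s_p² = [16·8.223² + 12·6.875²]/28 = 58.8969
SE = √(s_p²·(1/17+1/13)) = 2.8276
t = (40.647−37.538)/2.8276 = 1.0994
df = 28

test statistic = 1.099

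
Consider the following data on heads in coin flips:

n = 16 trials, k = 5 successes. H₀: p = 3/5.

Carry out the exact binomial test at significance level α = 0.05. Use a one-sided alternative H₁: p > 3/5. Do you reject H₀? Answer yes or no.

Exact binomial: n=16, k=5, p₀=3/5=0.6000
P(X≥5) from Σ C(n,i)·p₀^i·(1−p₀)^(n−i)
p-value (one-sided, H₁ greater) = 0.99510
At α=0.05: p ≥ α → fail to reject H₀

reject H₀: no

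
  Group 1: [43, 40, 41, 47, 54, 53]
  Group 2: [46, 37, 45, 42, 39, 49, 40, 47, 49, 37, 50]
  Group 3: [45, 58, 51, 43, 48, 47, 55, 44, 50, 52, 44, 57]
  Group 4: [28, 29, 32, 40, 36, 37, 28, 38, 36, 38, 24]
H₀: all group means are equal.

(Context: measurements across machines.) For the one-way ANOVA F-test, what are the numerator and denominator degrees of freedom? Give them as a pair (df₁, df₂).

degrees of freedom = [3, 36]

k = 4 groups, N = 40 total
df = (k−1, N−k) = (4−1, 40−4) = (3, 36)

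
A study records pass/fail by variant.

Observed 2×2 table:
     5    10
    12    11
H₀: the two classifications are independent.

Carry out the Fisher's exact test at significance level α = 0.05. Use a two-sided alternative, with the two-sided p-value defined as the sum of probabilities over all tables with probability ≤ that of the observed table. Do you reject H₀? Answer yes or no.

Margins: r₁=15, r₂=23, c₁=17, c₂=21, n=38
p_obs = C(15,5)·C(23,12)/C(38,17); sum pmf over tables with pmf ≤ p_obs
p-value (two-sided) = 0.32637
At α=0.05: p ≥ α → fail to reject H₀

reject H₀: no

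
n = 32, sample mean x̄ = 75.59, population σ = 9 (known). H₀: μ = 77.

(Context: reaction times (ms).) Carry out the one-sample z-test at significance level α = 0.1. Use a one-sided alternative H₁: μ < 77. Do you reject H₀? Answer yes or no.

reject H₀: no

SE = σ/√n = 9/√32 = 1.5910
z = (x̄−μ₀)/SE = (75.59−77)/1.5910 = -0.8862
p-value (one-sided, H₁ less) = 0.18774
At α=0.1: p ≥ α → fail to reject H₀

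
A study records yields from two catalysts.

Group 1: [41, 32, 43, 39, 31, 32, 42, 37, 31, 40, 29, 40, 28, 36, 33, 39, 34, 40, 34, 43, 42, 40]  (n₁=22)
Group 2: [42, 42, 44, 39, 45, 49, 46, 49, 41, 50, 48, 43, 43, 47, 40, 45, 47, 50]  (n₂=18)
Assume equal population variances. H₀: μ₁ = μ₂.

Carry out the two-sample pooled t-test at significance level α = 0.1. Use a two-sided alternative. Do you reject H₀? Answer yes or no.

x̄₁=36.636, s₁=4.786, n₁=22
x̄₂=45.000, s₂=3.464, n₂=18
s_p² = [21·4.786² + 17·3.464²]/38 = 18.0287
SE = √(s_p²·(1/22+1/18)) = 1.3495
t = (36.636−45.000)/1.3495 = -6.1977
df = 38
p-value (two-sided) = 0.00000
At α=0.1: p < α → reject H₀

reject H₀: yes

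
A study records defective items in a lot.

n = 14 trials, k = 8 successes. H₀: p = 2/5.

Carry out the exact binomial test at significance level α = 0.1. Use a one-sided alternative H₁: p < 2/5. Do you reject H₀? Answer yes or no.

reject H₀: no

Exact binomial: n=14, k=8, p₀=2/5=0.4000
P(X≤8) from Σ C(n,i)·p₀^i·(1−p₀)^(n−i)
p-value (one-sided, H₁ less) = 0.94168
At α=0.1: p ≥ α → fail to reject H₀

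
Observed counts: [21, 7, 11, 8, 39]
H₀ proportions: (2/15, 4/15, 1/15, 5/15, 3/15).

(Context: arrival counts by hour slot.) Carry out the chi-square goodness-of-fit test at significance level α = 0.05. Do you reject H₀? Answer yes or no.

n = 86; E_i = n·p_i = [11.47, 22.93, 5.73, 28.67, 17.20]
χ² = (21−11.47)²/11.47 + (7−22.93)²/22.93 + (11−5.73)²/5.73 + (8−28.67)²/28.67 + (39−17.20)²/17.20 = 66.3634
df = 4
p-value (upper-tail) = 0.00000
At α=0.05: p < α → reject H₀

reject H₀: yes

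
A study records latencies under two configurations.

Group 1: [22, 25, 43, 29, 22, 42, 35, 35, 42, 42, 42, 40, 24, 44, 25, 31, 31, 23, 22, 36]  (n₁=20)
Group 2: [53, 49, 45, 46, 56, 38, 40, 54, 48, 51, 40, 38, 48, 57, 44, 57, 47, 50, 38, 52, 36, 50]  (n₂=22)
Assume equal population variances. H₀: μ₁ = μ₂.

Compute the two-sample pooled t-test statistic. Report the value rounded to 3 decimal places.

x̄₁=32.750, s₁=8.290, n₁=20
x̄₂=47.136, s₂=6.570, n₂=22
s_p² = [19·8.290² + 21·6.570²]/40 = 55.3085
SE = √(s_p²·(1/20+1/22)) = 2.2977
t = (32.750−47.136)/2.2977 = -6.2612
df = 40

test statistic = -6.261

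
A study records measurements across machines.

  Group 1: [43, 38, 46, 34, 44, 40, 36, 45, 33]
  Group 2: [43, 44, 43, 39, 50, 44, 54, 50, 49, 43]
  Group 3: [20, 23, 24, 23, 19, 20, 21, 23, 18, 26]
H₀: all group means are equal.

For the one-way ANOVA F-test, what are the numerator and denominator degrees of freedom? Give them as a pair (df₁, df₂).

k = 3 groups, N = 29 total
df = (k−1, N−k) = (3−1, 29−3) = (2, 26)

degrees of freedom = [2, 26]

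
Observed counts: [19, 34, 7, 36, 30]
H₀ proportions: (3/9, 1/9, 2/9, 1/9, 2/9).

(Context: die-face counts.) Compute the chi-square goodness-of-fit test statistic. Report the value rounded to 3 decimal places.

n = 126; E_i = n·p_i = [42.00, 14.00, 28.00, 14.00, 28.00]
χ² = (19−42.00)²/42.00 + (34−14.00)²/14.00 + (7−28.00)²/28.00 + (36−14.00)²/14.00 + (30−28.00)²/28.00 = 91.6310
df = 4

test statistic = 91.631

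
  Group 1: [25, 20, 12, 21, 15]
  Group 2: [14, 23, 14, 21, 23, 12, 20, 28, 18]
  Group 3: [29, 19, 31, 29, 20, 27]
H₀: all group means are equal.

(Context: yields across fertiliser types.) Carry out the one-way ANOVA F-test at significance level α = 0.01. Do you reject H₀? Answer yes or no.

reject H₀: no

Group means [18.60, 19.22, 25.83], grand mean 21.050
SSB = Σnᵢ(x̄ᵢ−x̄)² = 197.361; SSW = ΣΣ(x−x̄ᵢ)² = 451.589
MSB = 197.361/2 = 98.6806; MSW = 451.589/17 = 26.5641
F = MSB/MSW = 3.7148
df = (2, 17)
p-value (upper-tail) = 0.04587
At α=0.01: p ≥ α → fail to reject H₀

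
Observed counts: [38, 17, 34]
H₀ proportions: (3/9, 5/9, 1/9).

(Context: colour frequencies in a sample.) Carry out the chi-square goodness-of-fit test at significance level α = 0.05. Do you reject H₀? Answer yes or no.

n = 89; E_i = n·p_i = [29.67, 49.44, 9.89]
χ² = (38−29.67)²/29.67 + (17−49.44)²/49.44 + (34−9.89)²/9.89 = 82.4180
df = 2
p-value (upper-tail) = 0.00000
At α=0.05: p < α → reject H₀

reject H₀: yes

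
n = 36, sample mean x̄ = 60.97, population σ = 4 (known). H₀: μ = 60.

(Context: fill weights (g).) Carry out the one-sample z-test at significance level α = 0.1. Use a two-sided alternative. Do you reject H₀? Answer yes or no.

reject H₀: no

SE = σ/√n = 4/√36 = 0.6667
z = (x̄−μ₀)/SE = (60.97−60)/0.6667 = 1.4550
p-value (two-sided) = 0.14567
At α=0.1: p ≥ α → fail to reject H₀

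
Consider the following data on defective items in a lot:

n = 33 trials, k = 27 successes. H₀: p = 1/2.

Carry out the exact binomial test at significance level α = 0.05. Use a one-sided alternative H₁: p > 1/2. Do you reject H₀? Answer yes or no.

Exact binomial: n=33, k=27, p₀=1/2=0.5000
P(X≥27) from Σ C(n,i)·p₀^i·(1−p₀)^(n−i)
p-value (one-sided, H₁ greater) = 0.00016
At α=0.05: p < α → reject H₀

reject H₀: yes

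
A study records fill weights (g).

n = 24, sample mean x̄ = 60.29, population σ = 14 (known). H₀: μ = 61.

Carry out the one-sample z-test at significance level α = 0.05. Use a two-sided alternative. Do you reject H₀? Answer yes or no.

SE = σ/√n = 14/√24 = 2.8577
z = (x̄−μ₀)/SE = (60.29−61)/2.8577 = -0.2484
p-value (two-sided) = 0.80379
At α=0.05: p ≥ α → fail to reject H₀

reject H₀: no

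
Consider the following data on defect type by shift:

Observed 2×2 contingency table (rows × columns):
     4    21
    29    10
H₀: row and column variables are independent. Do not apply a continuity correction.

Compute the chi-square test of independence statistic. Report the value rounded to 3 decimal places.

Row totals [25, 39], col totals [33, 31], n=64
χ² = (4−12.89)²/12.89 + (21−12.11)²/12.11 + (29−20.11)²/20.11 + (10−18.89)²/18.89 = 20.7742
df = 1

test statistic = 20.774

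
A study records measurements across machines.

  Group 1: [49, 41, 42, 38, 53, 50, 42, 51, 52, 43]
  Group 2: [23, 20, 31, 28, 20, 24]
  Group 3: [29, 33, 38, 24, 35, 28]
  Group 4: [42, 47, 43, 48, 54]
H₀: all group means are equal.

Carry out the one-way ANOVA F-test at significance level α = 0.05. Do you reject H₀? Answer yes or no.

Group means [46.10, 24.33, 31.17, 46.80], grand mean 38.074
SSB = Σnᵢ(x̄ᵢ−x̄)² = 2443.985; SSW = ΣΣ(x−x̄ᵢ)² = 583.867
MSB = 2443.985/3 = 814.6617; MSW = 583.867/23 = 25.3855
F = MSB/MSW = 32.0916
df = (3, 23)
p-value (upper-tail) = 0.00000
At α=0.05: p < α → reject H₀

reject H₀: yes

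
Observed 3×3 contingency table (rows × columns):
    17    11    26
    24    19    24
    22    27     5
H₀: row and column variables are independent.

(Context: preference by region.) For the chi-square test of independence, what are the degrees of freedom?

degrees of freedom = 4

df = (r−1)(c−1) = (3−1)·(3−1) = 4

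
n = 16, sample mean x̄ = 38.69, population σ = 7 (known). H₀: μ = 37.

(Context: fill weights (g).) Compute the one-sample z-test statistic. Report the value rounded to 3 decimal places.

SE = σ/√n = 7/√16 = 1.7500
z = (x̄−μ₀)/SE = (38.69−37)/1.7500 = 0.9657

test statistic = 0.966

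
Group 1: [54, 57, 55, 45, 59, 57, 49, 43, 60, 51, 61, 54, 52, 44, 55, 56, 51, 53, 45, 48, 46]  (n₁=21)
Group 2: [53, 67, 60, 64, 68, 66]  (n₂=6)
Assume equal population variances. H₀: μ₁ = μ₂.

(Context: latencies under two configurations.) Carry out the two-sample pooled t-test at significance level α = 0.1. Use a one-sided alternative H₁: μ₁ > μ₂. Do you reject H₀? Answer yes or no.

x̄₁=52.143, s₁=5.443, n₁=21
x̄₂=63.000, s₂=5.657, n₂=6
s_p² = [20·5.443² + 5·5.657²]/25 = 30.1029
SE = √(s_p²·(1/21+1/6)) = 2.5398
t = (52.143−63.000)/2.5398 = -4.2748
df = 25
p-value (one-sided, H₁ greater) = 0.99988
At α=0.1: p ≥ α → fail to reject H₀

reject H₀: no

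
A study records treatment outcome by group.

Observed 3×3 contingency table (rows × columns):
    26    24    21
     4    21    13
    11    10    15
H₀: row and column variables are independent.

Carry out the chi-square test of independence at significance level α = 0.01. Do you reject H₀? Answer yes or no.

Row totals [71, 38, 36], col totals [41, 55, 49], n=145
χ² = (26−20.08)²/20.08 + (24−26.93)²/26.93 + (21−23.99)²/23.99 + (4−10.74)²/10.74 + (21−14.41)²/14.41 + (13−12.84)²/12.84 + (11−10.18)²/10.18 + (10−13.66)²/13.66 + (15−12.17)²/12.17 = 11.3909
df = 4
p-value (upper-tail) = 0.02251
At α=0.01: p ≥ α → fail to reject H₀

reject H₀: no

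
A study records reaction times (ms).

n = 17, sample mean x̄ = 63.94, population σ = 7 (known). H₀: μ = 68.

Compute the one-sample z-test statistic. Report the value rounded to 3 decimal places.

SE = σ/√n = 7/√17 = 1.6977
z = (x̄−μ₀)/SE = (63.94−68)/1.6977 = -2.3914

test statistic = -2.391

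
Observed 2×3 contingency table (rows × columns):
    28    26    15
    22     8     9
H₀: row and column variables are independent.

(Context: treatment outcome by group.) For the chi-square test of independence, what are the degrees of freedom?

df = (r−1)(c−1) = (2−1)·(3−1) = 2

degrees of freedom = 2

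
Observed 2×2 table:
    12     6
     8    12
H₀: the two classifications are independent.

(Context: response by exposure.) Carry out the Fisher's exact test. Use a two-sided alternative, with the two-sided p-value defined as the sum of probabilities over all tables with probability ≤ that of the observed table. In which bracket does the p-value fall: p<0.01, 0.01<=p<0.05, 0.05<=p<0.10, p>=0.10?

Margins: r₁=18, r₂=20, c₁=20, c₂=18, n=38
p_obs = C(18,12)·C(20,8)/C(38,20); sum pmf over tables with pmf ≤ p_obs
p-value (two-sided) = 0.11921
→ bracket: p>=0.10

p-value bracket: p>=0.10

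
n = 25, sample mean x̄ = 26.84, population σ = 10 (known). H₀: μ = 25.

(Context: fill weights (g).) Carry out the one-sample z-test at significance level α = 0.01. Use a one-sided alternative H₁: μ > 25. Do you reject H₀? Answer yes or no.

SE = σ/√n = 10/√25 = 2.0000
z = (x̄−μ₀)/SE = (26.84−25)/2.0000 = 0.9200
p-value (one-sided, H₁ greater) = 0.17879
At α=0.01: p ≥ α → fail to reject H₀

reject H₀: no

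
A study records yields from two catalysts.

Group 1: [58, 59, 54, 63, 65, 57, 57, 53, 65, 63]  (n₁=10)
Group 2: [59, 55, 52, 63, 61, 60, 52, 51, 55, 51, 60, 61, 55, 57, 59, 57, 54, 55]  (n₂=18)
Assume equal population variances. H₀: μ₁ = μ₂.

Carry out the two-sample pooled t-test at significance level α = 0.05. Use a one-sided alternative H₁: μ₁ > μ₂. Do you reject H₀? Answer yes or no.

reject H₀: yes

x̄₁=59.400, s₁=4.377, n₁=10
x̄₂=56.500, s₂=3.730, n₂=18
s_p² = [9·4.377² + 17·3.730²]/26 = 15.7269
SE = √(s_p²·(1/10+1/18)) = 1.5641
t = (59.400−56.500)/1.5641 = 1.8541
df = 26
p-value (one-sided, H₁ greater) = 0.03755
At α=0.05: p < α → reject H₀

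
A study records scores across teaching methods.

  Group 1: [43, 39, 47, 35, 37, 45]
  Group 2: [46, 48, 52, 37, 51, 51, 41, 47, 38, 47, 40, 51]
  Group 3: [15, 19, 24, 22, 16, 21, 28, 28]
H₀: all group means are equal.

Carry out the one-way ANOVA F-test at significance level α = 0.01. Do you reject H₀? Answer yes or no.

reject H₀: yes

Group means [41.00, 45.75, 21.62], grand mean 37.231
SSB = Σnᵢ(x̄ᵢ−x̄)² = 2904.490; SSW = ΣΣ(x−x̄ᵢ)² = 604.125
MSB = 2904.490/2 = 1452.2452; MSW = 604.125/23 = 26.2663
F = MSB/MSW = 55.2893
df = (2, 23)
p-value (upper-tail) = 0.00000
At α=0.01: p < α → reject H₀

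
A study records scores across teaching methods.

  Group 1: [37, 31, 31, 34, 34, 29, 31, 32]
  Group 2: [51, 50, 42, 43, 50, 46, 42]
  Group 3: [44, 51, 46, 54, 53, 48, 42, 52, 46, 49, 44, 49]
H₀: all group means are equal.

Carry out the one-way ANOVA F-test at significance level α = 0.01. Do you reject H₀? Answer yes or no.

Group means [32.38, 46.29, 48.17], grand mean 43.000
SSB = Σnᵢ(x̄ᵢ−x̄)² = 1299.030; SSW = ΣΣ(x−x̄ᵢ)² = 304.970
MSB = 1299.030/2 = 649.5149; MSW = 304.970/24 = 12.7071
F = MSB/MSW = 51.1144
df = (2, 24)
p-value (upper-tail) = 0.00000
At α=0.01: p < α → reject H₀

reject H₀: yes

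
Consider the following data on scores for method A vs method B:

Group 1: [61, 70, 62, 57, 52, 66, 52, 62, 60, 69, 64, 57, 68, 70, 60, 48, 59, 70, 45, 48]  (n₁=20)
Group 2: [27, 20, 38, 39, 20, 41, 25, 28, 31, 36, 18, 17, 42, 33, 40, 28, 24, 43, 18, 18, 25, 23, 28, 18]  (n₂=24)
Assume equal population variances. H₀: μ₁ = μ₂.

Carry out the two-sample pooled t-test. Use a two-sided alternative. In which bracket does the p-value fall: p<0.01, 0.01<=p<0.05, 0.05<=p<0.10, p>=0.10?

x̄₁=60.000, s₁=7.834, n₁=20
x̄₂=28.333, s₂=8.746, n₂=24
s_p² = [19·7.834² + 23·8.746²]/42 = 69.6508
SE = √(s_p²·(1/20+1/24)) = 2.5268
t = (60.000−28.333)/2.5268 = 12.5324
df = 42
p-value (two-sided) = 0.00000
→ bracket: p<0.01

p-value bracket: p<0.01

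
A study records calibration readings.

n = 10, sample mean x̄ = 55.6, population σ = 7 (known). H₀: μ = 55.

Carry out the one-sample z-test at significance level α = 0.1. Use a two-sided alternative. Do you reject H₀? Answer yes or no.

SE = σ/√n = 7/√10 = 2.2136
z = (x̄−μ₀)/SE = (55.6−55)/2.2136 = 0.2711
p-value (two-sided) = 0.78635
At α=0.1: p ≥ α → fail to reject H₀

reject H₀: no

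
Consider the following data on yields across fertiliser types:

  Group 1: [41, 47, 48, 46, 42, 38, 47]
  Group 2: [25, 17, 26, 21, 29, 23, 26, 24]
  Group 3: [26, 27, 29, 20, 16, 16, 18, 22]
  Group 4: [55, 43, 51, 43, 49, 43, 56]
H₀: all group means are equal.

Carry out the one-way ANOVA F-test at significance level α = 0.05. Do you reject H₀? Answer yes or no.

reject H₀: yes

Group means [44.14, 23.88, 21.75, 48.57], grand mean 33.800
SSB = Σnᵢ(x̄ᵢ−x̄)² = 4225.854; SSW = ΣΣ(x−x̄ᵢ)² = 556.946
MSB = 4225.854/3 = 1408.6179; MSW = 556.946/26 = 21.4210
F = MSB/MSW = 65.7587
df = (3, 26)
p-value (upper-tail) = 0.00000
At α=0.05: p < α → reject H₀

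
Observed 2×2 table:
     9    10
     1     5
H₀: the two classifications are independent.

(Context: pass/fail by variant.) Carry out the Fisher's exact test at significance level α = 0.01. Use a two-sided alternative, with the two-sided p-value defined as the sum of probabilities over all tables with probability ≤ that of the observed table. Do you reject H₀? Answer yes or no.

Margins: r₁=19, r₂=6, c₁=10, c₂=15, n=25
p_obs = C(19,9)·C(6,1)/C(25,10); sum pmf over tables with pmf ≤ p_obs
p-value (two-sided) = 0.34486
At α=0.01: p ≥ α → fail to reject H₀

reject H₀: no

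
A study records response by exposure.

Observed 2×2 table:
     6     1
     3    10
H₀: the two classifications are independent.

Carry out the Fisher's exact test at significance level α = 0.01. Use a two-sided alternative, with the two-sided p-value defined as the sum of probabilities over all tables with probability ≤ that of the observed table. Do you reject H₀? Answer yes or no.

reject H₀: no

Margins: r₁=7, r₂=13, c₁=9, c₂=11, n=20
p_obs = C(7,6)·C(13,3)/C(20,9); sum pmf over tables with pmf ≤ p_obs
p-value (two-sided) = 0.01664
At α=0.01: p ≥ α → fail to reject H₀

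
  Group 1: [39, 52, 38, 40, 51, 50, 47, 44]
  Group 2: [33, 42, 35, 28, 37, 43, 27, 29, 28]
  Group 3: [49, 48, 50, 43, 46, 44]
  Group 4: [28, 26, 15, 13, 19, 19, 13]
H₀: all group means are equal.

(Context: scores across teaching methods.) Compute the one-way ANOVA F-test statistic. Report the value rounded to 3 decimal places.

Group means [45.12, 33.56, 46.67, 19.00], grand mean 35.867
SSB = Σnᵢ(x̄ᵢ−x̄)² = 3425.036; SSW = ΣΣ(x−x̄ᵢ)² = 782.431
MSB = 3425.036/3 = 1141.6787; MSW = 782.431/26 = 30.0935
F = MSB/MSW = 37.9377
df = (3, 26)

test statistic = 37.938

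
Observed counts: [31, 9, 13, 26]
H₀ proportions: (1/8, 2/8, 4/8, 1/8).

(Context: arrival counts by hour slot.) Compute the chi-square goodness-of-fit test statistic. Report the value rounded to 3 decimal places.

n = 79; E_i = n·p_i = [9.88, 19.75, 39.50, 9.88]
χ² = (31−9.88)²/9.88 + (9−19.75)²/19.75 + (13−39.50)²/39.50 + (26−9.88)²/9.88 = 95.1519
df = 3

test statistic = 95.152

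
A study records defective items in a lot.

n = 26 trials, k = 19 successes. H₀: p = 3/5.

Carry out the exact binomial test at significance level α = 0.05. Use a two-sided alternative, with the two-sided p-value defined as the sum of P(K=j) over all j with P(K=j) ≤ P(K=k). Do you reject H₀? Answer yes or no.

Exact binomial: n=26, k=19, p₀=3/5=0.6000
P(X=j) = C(n,j)·p₀^j·(1−p₀)^(n−j); p = Σ P(X=j) over j with P(X=j) ≤ P(X=19)
p-value (two-sided) = 0.22974
At α=0.05: p ≥ α → fail to reject H₀

reject H₀: no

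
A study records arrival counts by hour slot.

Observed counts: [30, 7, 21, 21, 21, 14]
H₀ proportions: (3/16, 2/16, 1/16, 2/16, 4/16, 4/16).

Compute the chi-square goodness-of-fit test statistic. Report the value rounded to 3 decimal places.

n = 114; E_i = n·p_i = [21.38, 14.25, 7.12, 14.25, 28.50, 28.50]
χ² = (30−21.38)²/21.38 + (7−14.25)²/14.25 + (21−7.12)²/7.12 + (21−14.25)²/14.25 + (21−28.50)²/28.50 + (14−28.50)²/28.50 = 46.7368
df = 5

test statistic = 46.737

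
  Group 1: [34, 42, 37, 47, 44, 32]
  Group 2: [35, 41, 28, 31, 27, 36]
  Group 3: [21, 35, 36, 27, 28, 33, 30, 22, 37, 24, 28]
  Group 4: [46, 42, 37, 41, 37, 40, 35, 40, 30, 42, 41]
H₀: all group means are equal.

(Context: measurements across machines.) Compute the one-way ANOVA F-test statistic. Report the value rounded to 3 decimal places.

Group means [39.33, 33.00, 29.18, 39.18], grand mean 34.882
SSB = Σnᵢ(x̄ᵢ−x̄)² = 700.923; SSW = ΣΣ(x−x̄ᵢ)² = 808.606
MSB = 700.923/3 = 233.6411; MSW = 808.606/30 = 26.9535
F = MSB/MSW = 8.6683
df = (3, 30)

test statistic = 8.668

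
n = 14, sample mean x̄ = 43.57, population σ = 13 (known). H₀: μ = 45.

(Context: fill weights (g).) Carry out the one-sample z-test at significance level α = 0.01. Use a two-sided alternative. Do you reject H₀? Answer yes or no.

SE = σ/√n = 13/√14 = 3.4744
z = (x̄−μ₀)/SE = (43.57−45)/3.4744 = -0.4116
p-value (two-sided) = 0.68065
At α=0.01: p ≥ α → fail to reject H₀

reject H₀: no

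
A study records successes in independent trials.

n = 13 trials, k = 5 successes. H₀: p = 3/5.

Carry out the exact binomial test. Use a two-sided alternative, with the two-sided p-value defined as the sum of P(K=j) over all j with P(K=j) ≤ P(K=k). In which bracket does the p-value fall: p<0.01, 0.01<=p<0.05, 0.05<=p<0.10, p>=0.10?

p-value bracket: p>=0.10

Exact binomial: n=13, k=5, p₀=3/5=0.6000
P(X=j) = C(n,j)·p₀^j·(1−p₀)^(n−j); p = Σ P(X=j) over j with P(X=j) ≤ P(X=5)
p-value (two-sided) = 0.15557
→ bracket: p>=0.10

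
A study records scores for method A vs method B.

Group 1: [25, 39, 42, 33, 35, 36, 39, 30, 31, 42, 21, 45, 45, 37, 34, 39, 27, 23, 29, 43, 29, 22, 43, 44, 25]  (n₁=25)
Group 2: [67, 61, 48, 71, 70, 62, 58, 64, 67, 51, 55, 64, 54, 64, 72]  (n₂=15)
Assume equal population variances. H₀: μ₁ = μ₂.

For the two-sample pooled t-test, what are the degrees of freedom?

df = n₁ + n₂ − 2 = 25 + 15 − 2 = 38

degrees of freedom = 38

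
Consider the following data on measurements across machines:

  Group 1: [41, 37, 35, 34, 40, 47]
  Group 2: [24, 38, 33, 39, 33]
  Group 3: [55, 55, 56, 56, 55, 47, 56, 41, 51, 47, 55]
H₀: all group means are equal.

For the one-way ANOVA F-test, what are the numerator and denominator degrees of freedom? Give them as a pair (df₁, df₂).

degrees of freedom = [2, 19]

k = 3 groups, N = 22 total
df = (k−1, N−k) = (3−1, 22−3) = (2, 19)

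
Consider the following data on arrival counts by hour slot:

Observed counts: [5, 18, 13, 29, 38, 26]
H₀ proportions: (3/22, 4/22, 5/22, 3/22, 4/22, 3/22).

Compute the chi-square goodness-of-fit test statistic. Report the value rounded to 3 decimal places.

n = 129; E_i = n·p_i = [17.59, 23.45, 29.32, 17.59, 23.45, 17.59]
χ² = (5−17.59)²/17.59 + (18−23.45)²/23.45 + (13−29.32)²/29.32 + (29−17.59)²/17.59 + (38−23.45)²/23.45 + (26−17.59)²/17.59 = 39.8031
df = 5

test statistic = 39.803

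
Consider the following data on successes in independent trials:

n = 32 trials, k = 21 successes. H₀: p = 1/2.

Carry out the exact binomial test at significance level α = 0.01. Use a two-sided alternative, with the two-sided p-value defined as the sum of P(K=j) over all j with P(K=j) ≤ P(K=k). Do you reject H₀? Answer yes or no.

reject H₀: no

Exact binomial: n=32, k=21, p₀=1/2=0.5000
P(X=j) = C(n,j)·p₀^j·(1−p₀)^(n−j); p = Σ P(X=j) over j with P(X=j) ≤ P(X=21)
p-value (two-sided) = 0.11018
At α=0.01: p ≥ α → fail to reject H₀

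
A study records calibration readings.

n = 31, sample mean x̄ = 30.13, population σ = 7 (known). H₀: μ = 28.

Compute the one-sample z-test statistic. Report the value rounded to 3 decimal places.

test statistic = 1.694

SE = σ/√n = 7/√31 = 1.2572
z = (x̄−μ₀)/SE = (30.13−28)/1.2572 = 1.6942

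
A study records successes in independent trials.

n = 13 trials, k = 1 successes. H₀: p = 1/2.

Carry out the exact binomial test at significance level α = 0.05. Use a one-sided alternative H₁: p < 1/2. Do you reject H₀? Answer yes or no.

Exact binomial: n=13, k=1, p₀=1/2=0.5000
P(X≤1) from Σ C(n,i)·p₀^i·(1−p₀)^(n−i)
p-value (one-sided, H₁ less) = 0.00171
At α=0.05: p < α → reject H₀

reject H₀: yes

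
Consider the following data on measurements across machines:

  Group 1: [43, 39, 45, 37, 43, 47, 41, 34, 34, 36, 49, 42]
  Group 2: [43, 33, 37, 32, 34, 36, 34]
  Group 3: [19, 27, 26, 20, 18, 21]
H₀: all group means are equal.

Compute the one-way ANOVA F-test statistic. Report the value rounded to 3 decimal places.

test statistic = 37.951

Group means [40.83, 35.57, 21.83], grand mean 34.800
SSB = Σnᵢ(x̄ᵢ−x̄)² = 1449.786; SSW = ΣΣ(x−x̄ᵢ)² = 420.214
MSB = 1449.786/2 = 724.8929; MSW = 420.214/22 = 19.1006
F = MSB/MSW = 37.9512
df = (2, 22)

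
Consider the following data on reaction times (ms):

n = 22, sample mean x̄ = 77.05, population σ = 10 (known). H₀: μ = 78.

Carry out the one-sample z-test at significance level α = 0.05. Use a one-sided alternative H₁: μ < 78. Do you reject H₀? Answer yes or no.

reject H₀: no

SE = σ/√n = 10/√22 = 2.1320
z = (x̄−μ₀)/SE = (77.05−78)/2.1320 = -0.4456
p-value (one-sided, H₁ less) = 0.32795
At α=0.05: p ≥ α → fail to reject H₀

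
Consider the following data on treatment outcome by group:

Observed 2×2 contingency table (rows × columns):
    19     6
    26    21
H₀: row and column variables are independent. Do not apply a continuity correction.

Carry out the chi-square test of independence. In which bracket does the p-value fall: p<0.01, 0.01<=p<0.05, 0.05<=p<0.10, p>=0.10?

Row totals [25, 47], col totals [45, 27], n=72
χ² = (19−15.62)²/15.62 + (6−9.38)²/9.38 + (26−29.38)²/29.38 + (21−17.62)²/17.62 = 2.9780
df = 1
p-value (upper-tail) = 0.08440
→ bracket: 0.05<=p<0.10

p-value bracket: 0.05<=p<0.10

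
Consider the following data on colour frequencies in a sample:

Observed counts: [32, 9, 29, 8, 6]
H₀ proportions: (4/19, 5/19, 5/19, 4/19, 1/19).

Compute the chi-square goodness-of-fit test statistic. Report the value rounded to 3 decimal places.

test statistic = 27.376

n = 84; E_i = n·p_i = [17.68, 22.11, 22.11, 17.68, 4.42]
χ² = (32−17.68)²/17.68 + (9−22.11)²/22.11 + (29−22.11)²/22.11 + (8−17.68)²/17.68 + (6−4.42)²/4.42 = 27.3762
df = 4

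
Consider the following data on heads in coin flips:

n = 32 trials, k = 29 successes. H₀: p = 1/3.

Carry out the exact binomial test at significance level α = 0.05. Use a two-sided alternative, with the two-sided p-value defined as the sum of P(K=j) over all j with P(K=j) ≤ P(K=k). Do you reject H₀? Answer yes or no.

Exact binomial: n=32, k=29, p₀=1/3=0.3333
P(X=j) = C(n,j)·p₀^j·(1−p₀)^(n−j); p = Σ P(X=j) over j with P(X=j) ≤ P(X=29)
p-value (two-sided) = 0.00000
At α=0.05: p < α → reject H₀

reject H₀: yes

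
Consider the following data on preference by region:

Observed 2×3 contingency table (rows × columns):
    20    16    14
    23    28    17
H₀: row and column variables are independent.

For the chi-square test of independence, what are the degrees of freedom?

degrees of freedom = 2

df = (r−1)(c−1) = (2−1)·(3−1) = 2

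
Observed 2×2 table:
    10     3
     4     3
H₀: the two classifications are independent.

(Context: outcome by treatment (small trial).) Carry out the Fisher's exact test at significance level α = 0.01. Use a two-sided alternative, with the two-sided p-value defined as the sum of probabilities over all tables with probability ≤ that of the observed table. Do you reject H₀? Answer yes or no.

reject H₀: no

Margins: r₁=13, r₂=7, c₁=14, c₂=6, n=20
p_obs = C(13,10)·C(7,4)/C(20,14); sum pmf over tables with pmf ≤ p_obs
p-value (two-sided) = 0.61262
At α=0.01: p ≥ α → fail to reject H₀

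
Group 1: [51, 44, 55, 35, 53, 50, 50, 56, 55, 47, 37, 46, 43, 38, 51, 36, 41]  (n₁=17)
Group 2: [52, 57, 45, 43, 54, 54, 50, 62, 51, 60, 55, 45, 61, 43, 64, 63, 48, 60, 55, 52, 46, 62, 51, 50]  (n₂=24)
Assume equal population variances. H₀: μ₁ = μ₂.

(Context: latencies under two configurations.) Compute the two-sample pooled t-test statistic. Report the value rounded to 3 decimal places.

test statistic = -3.307

x̄₁=46.353, s₁=7.053, n₁=17
x̄₂=53.458, s₂=6.580, n₂=24
s_p² = [16·7.053² + 23·6.580²]/39 = 45.9446
SE = √(s_p²·(1/17+1/24)) = 2.1487
t = (46.353−53.458)/2.1487 = -3.3068
df = 39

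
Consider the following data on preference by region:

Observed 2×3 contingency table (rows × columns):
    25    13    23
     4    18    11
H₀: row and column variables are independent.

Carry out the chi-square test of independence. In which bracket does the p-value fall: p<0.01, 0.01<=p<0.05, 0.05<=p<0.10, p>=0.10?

p-value bracket: p<0.01

Row totals [61, 33], col totals [29, 31, 34], n=94
χ² = (25−18.82)²/18.82 + (13−20.12)²/20.12 + (23−22.06)²/22.06 + (4−10.18)²/10.18 + (18−10.88)²/10.88 + (11−11.94)²/11.94 = 13.0677
df = 2
p-value (upper-tail) = 0.00145
→ bracket: p<0.01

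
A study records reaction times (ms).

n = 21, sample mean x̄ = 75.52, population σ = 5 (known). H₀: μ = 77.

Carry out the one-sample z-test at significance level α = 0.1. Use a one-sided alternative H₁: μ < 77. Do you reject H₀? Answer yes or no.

SE = σ/√n = 5/√21 = 1.0911
z = (x̄−μ₀)/SE = (75.52−77)/1.0911 = -1.3564
p-value (one-sided, H₁ less) = 0.08748
At α=0.1: p < α → reject H₀

reject H₀: yes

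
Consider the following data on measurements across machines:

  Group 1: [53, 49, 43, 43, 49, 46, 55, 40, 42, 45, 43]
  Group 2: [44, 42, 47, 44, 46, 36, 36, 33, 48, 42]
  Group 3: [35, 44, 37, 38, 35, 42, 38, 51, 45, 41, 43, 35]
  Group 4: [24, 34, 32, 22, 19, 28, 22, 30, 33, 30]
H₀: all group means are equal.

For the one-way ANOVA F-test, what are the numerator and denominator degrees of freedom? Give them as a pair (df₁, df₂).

degrees of freedom = [3, 39]

k = 4 groups, N = 43 total
df = (k−1, N−k) = (4−1, 43−4) = (3, 39)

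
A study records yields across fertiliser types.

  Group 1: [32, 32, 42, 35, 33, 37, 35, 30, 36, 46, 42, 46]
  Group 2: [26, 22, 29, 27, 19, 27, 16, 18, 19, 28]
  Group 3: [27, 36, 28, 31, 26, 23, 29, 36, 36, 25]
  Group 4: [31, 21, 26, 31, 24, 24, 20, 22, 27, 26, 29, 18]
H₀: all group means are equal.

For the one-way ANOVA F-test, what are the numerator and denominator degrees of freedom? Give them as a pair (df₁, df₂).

k = 4 groups, N = 44 total
df = (k−1, N−k) = (4−1, 44−4) = (3, 40)

degrees of freedom = [3, 40]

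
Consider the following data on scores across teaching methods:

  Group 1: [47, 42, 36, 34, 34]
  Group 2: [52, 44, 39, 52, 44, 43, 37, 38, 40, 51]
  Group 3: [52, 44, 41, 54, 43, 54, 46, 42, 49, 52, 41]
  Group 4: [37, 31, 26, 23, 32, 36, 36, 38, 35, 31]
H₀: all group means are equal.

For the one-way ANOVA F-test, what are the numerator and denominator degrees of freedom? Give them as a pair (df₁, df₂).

degrees of freedom = [3, 32]

k = 4 groups, N = 36 total
df = (k−1, N−k) = (4−1, 36−4) = (3, 32)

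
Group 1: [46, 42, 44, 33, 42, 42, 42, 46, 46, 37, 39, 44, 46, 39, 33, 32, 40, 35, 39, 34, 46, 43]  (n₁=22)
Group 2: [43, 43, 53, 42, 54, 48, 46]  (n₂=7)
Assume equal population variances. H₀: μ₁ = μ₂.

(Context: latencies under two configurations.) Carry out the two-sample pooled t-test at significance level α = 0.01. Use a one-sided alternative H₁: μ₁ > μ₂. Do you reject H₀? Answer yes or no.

reject H₀: no

x̄₁=40.455, s₁=4.718, n₁=22
x̄₂=47.000, s₂=4.899, n₂=7
s_p² = [21·4.718² + 6·4.899²]/27 = 22.6465
SE = √(s_p²·(1/22+1/7)) = 2.0651
t = (40.455−47.000)/2.0651 = -3.1696
df = 27
p-value (one-sided, H₁ greater) = 0.99811
At α=0.01: p ≥ α → fail to reject H₀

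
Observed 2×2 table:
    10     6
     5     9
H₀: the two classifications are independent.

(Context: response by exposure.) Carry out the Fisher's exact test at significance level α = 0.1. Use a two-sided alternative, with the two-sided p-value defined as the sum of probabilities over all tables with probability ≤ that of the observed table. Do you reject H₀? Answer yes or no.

reject H₀: no

Margins: r₁=16, r₂=14, c₁=15, c₂=15, n=30
p_obs = C(16,10)·C(14,5)/C(30,15); sum pmf over tables with pmf ≤ p_obs
p-value (two-sided) = 0.27230
At α=0.1: p ≥ α → fail to reject H₀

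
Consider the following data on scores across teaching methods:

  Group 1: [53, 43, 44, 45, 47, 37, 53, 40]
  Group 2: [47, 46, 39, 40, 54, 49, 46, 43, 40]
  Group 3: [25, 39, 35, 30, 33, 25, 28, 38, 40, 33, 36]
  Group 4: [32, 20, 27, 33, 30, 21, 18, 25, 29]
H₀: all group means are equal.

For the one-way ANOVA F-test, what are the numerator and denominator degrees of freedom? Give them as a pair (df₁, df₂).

degrees of freedom = [3, 33]

k = 4 groups, N = 37 total
df = (k−1, N−k) = (4−1, 37−4) = (3, 33)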